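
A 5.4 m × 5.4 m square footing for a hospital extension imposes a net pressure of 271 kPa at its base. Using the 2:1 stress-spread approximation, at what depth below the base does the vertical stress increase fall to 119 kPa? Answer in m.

2:1 spreading — at depth z the loaded area has grown by z in each plan dimension:
qB²/(B+z)² = Δσ_z ⇒ z = B(√(q/Δσ_z) − 1) = 5.4×(√(271/119) − 1) = 2.749 m

z ≈ 2.75 m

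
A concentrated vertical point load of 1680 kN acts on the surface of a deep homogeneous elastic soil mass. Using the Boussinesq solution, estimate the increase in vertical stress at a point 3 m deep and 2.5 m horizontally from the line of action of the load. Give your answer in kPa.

Boussinesq vertical stress below a point load on an elastic half-space:
Δσ_z = 3P/(2πz²) · [1 + (r/z)²]^(−5/2)
r/z = 2.5/3 = 0.83333; [1+(r/z)²]^(−5/2) = 0.26757.
Δσ_z = 3×1680/(2π×3²) × 0.26757 = 89.127 × 0.26757 = 23.85 kPa

Δσ_z ≈ 23.8 kPa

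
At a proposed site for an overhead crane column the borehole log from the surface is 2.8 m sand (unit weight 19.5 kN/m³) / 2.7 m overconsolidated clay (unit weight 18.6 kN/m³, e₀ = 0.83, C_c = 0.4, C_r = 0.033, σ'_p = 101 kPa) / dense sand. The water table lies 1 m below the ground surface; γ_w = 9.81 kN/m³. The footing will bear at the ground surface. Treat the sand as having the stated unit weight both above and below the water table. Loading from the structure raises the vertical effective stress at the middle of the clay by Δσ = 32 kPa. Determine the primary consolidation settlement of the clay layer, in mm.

Mid-depth of clay below the ground surface: z = 2.8 + 2.7/2 = 4.15 m.
Total vertical stress at mid-clay: σ_v = 19.5×2.8 + 18.6×1.35 = 79.71 kPa.
Pore pressure: u = 9.81×(4.15 − 1) = 30.902 kPa.
Initial effective stress: σ'_0 = σ_v − u = 79.71 − 30.902 = 48.808 kPa.
Final effective stress: σ'_f = 48.808 + 32 = 80.808 kPa.
σ'_f = 80.808 ≤ σ'_p = 101 kPa, so the clay remains overconsolidated and only the recompression index applies:
S_c = C_r·H/(1+e₀)·log₁₀(σ'_f/σ'_0) = 0.033×2.7/1.83×log₁₀(80.808/48.808)
    = 0.048688 × 0.21896 = 0.01066 m

S_c ≈ 10.7 mm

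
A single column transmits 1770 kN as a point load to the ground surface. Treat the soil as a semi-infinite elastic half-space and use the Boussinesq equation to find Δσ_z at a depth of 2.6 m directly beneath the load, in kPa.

Δσ_z ≈ 125 kPa

Boussinesq vertical stress below a point load on an elastic half-space:
Δσ_z = 3P/(2πz²) · [1 + (r/z)²]^(−5/2)
r/z = 0/2.6 = 0; [1+(r/z)²]^(−5/2) = 1.
Δσ_z = 3×1770/(2π×2.6²) × 1 = 125.02 × 1 = 125 kPa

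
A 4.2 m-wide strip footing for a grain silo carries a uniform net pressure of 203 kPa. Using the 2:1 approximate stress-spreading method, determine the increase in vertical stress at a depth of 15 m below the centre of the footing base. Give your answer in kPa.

By the 2:1 method the load spreads at 1 horizontal : 2 vertical, so at depth z the loaded area has grown by z in each plan dimension:
Δσ = qB/(B+z) = 203×4.2/(4.2+15) = 44.406 kPa

Δσ_z ≈ 44.4 kPa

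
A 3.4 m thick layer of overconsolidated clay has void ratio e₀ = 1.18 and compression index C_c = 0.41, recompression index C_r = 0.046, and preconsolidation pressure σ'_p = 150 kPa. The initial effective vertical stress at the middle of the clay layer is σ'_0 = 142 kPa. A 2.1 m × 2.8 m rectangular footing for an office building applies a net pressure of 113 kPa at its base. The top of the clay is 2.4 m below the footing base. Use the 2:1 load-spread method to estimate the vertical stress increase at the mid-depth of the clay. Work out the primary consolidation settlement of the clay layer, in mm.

Mid-depth of clay below the footing base: z = 2.4 + 3.4/2 = 4.1 m.
Stress increase at mid-clay by the 2:1 spreading method:
Δσ = qBL/((B+z)(L+z)) = 113×2.1×2.8/((2.1+4.1)(2.8+4.1)) = 15.532 kPa
Final effective stress: σ'_f = 142 + 15.532 = 157.53 kPa.
σ'_f = 157.53 > σ'_p = 150 kPa, so the stress path crosses the preconsolidation pressure — recompression up to σ'_p, then virgin compression beyond:
S_c = H/(1+e₀)·[C_r·log₁₀(σ'_p/σ'_0) + C_c·log₁₀(σ'_f/σ'_p)]
    = 3.4/2.18 × [0.046×log₁₀(150/142) + 0.41×log₁₀(157.53/150)]
    = 1.5596 × [0.0010949 + 0.0087215] = 0.01531 m

S_c ≈ 15.3 mm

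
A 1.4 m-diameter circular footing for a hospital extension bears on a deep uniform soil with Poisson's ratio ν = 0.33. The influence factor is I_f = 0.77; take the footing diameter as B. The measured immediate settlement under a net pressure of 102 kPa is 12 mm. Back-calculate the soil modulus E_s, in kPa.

E_s ≈ 8170 kPa

S_e = q·B·(1−ν²)/E_s · I_f  ⇒  E_s = q·B·(1−ν²)·I_f / S_e.
E_s = 102 × 1.4 × 0.8911 × 0.77 / 0.012 = 8165 kPa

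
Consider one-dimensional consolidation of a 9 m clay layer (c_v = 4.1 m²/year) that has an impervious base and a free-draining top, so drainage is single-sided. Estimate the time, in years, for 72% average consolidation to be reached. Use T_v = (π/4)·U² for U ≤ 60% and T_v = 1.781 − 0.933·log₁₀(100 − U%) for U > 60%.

Drainage path length: H_d = H = 9 m (single drainage).
U > 60%: T_v = 1.781 − 0.933·log₁₀(100 − 72) = 0.4308.
t = T_v·H_d²/c_v = 0.4308×9²/4.1 = 8.511 years.

t ≈ 8.51 years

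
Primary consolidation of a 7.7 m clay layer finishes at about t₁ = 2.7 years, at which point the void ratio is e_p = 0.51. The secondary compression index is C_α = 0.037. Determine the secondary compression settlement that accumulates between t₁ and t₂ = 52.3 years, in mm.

S_s ≈ 243 mm

Secondary compression: S_s = C_α·H/(1+e_p)·log₁₀(t₂/t₁)
S_s = 0.037×7.7/(1+0.51)×log₁₀(52.3/2.7)
    = 0.1887 × 1.287 = 0.2429 m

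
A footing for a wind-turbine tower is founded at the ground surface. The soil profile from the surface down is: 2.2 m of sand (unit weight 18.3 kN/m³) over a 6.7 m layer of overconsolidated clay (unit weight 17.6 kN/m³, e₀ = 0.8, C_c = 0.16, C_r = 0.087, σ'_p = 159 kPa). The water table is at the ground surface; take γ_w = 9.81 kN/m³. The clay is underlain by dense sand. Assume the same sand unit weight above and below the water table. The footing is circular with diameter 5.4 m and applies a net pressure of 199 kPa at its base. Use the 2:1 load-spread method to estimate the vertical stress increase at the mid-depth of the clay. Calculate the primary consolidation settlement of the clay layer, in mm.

S_c ≈ 103 mm

Mid-depth of clay below the ground surface: z = 2.2 + 6.7/2 = 5.55 m.
Total vertical stress at mid-clay: σ_v = 18.3×2.2 + 17.6×3.35 = 99.22 kPa.
Pore pressure: u = 9.81×(5.55 − 0) = 54.446 kPa.
Initial effective stress: σ'_0 = σ_v − u = 99.22 − 54.446 = 44.774 kPa.
Stress increase at mid-clay by the 2:1 spreading method:
Δσ ≈ qD²/(D+z)² = 199×5.4²/(5.4+5.55)² = 48.396 kPa
Final effective stress: σ'_f = 44.774 + 48.396 = 93.17 kPa.
σ'_f = 93.17 ≤ σ'_p = 159 kPa, so the clay remains overconsolidated and only the recompression index applies:
S_c = C_r·H/(1+e₀)·log₁₀(σ'_f/σ'_0) = 0.087×6.7/1.8×log₁₀(93.17/44.774)
    = 0.32383 × 0.31825 = 0.1031 m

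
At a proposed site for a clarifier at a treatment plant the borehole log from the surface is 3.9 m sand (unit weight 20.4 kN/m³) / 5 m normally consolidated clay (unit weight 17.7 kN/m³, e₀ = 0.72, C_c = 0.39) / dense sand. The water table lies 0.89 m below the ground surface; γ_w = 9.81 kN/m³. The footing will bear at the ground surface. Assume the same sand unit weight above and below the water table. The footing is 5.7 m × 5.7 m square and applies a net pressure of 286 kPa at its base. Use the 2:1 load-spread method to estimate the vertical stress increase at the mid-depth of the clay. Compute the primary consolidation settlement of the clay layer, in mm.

S_c ≈ 319 mm

Mid-depth of clay below the ground surface: z = 3.9 + 5/2 = 6.4 m.
Total vertical stress at mid-clay: σ_v = 20.4×3.9 + 17.7×2.5 = 123.81 kPa.
Pore pressure: u = 9.81×(6.4 − 0.89) = 54.053 kPa.
Initial effective stress: σ'_0 = σ_v − u = 123.81 − 54.053 = 69.757 kPa.
Stress increase at mid-clay by the 2:1 spreading method:
Δσ = qBL/((B+z)(L+z)) = 286×5.7×5.7/((5.7+6.4)(5.7+6.4)) = 63.467 kPa
Final effective stress: σ'_f = σ'_0 + Δσ = 69.757 + 63.467 = 133.22 kPa.
Normally consolidated clay, so the full stress increment lies on the virgin compression line:
S_c = C_c·H/(1+e₀)·log₁₀(σ'_f/σ'_0) = 0.39×5/(1+0.72)×log₁₀(133.22/69.757)
    = 1.1337 × 0.28098 = 0.3185 m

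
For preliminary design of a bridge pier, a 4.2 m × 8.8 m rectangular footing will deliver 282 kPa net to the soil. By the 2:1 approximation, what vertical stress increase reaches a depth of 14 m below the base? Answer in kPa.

Δσ_z ≈ 25.1 kPa

By the 2:1 method the load spreads at 1 horizontal : 2 vertical, so at depth z the loaded area has grown by z in each plan dimension:
Δσ = qBL/((B+z)(L+z)) = 282×4.2×8.8/((4.2+14)(8.8+14)) = 25.117 kPa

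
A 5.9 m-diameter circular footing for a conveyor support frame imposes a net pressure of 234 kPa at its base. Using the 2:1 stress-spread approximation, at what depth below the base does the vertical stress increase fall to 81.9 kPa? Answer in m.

2:1 spreading — at depth z the loaded area has grown by z in each plan dimension:
qD²/(D+z)² = Δσ_z ⇒ z = D(√(q/Δσ_z) − 1) = 5.9×(√(234/81.9) − 1) = 4.073 m

z ≈ 4.07 m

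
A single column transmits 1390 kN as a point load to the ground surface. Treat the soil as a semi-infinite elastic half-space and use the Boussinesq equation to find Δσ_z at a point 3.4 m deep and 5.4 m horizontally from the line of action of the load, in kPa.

Δσ_z ≈ 2.47 kPa

Boussinesq vertical stress below a point load on an elastic half-space:
Δσ_z = 3P/(2πz²) · [1 + (r/z)²]^(−5/2)
r/z = 5.4/3.4 = 1.5882; [1+(r/z)²]^(−5/2) = 0.042941.
Δσ_z = 3×1390/(2π×3.4²) × 0.042941 = 57.411 × 0.042941 = 2.465 kPa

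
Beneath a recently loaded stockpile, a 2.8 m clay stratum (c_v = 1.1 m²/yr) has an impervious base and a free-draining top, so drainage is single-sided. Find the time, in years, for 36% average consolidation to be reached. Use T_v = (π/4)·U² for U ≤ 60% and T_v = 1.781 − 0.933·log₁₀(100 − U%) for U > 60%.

Drainage path length: H_d = H = 2.8 m (single drainage).
U ≤ 60%: T_v = (π/4)·U² = (π/4)×0.36² = 0.10179.
t = T_v·H_d²/c_v = 0.10179×2.8²/1.1 = 0.7255 years.

t ≈ 0.725 years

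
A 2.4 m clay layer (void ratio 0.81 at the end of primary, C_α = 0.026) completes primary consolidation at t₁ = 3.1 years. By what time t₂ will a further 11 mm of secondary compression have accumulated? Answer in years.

t₂ ≈ 6.46 years

S_s = C_α·H/(1+e_p)·log₁₀(t₂/t₁) ⇒ log₁₀(t₂/t₁) = S_s·(1+e_p)/(C_α·H).
log₁₀(t₂/t₁) = 0.011 × (1+0.81) / (0.026×2.4) = 0.3191
t₂ = t₁ × 10^0.3191 = 3.1 × 2.085 = 6.463 years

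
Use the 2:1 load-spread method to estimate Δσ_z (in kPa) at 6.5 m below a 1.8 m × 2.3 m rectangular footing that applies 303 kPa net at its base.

Δσ_z ≈ 17.2 kPa

By the 2:1 method the load spreads at 1 horizontal : 2 vertical, so at depth z the loaded area has grown by z in each plan dimension:
Δσ = qBL/((B+z)(L+z)) = 303×1.8×2.3/((1.8+6.5)(2.3+6.5)) = 17.174 kPa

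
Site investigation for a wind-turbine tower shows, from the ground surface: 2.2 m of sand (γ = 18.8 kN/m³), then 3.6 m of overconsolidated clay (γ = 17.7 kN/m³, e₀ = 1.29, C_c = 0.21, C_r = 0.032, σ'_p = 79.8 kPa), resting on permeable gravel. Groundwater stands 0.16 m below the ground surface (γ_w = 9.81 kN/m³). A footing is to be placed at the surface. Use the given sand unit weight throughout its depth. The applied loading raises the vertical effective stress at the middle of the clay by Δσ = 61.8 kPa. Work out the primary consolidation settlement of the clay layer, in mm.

Mid-depth of clay below the ground surface: z = 2.2 + 3.6/2 = 4 m.
Total vertical stress at mid-clay: σ_v = 18.8×2.2 + 17.7×1.8 = 73.22 kPa.
Pore pressure: u = 9.81×(4 − 0.16) = 37.67 kPa.
Initial effective stress: σ'_0 = σ_v − u = 73.22 − 37.67 = 35.55 kPa.
Final effective stress: σ'_f = 35.55 + 61.8 = 97.35 kPa.
σ'_f = 97.35 > σ'_p = 79.8 kPa, so the stress path crosses the preconsolidation pressure — recompression up to σ'_p, then virgin compression beyond:
S_c = H/(1+e₀)·[C_r·log₁₀(σ'_p/σ'_0) + C_c·log₁₀(σ'_f/σ'_p)]
    = 3.6/2.29 × [0.032×log₁₀(79.8/35.55) + 0.21×log₁₀(97.35/79.8)]
    = 1.5721 × [0.011237 + 0.01813] = 0.04617 m

S_c ≈ 46.2 mm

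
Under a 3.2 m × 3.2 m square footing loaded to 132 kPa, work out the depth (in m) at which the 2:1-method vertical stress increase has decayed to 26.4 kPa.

z ≈ 3.96 m

2:1 spreading — at depth z the loaded area has grown by z in each plan dimension:
qB²/(B+z)² = Δσ_z ⇒ z = B(√(q/Δσ_z) − 1) = 3.2×(√(132/26.4) − 1) = 3.955 m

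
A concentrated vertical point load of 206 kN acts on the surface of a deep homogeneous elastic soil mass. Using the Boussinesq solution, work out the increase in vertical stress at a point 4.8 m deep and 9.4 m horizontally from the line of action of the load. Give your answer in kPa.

Boussinesq vertical stress below a point load on an elastic half-space:
Δσ_z = 3P/(2πz²) · [1 + (r/z)²]^(−5/2)
r/z = 9.4/4.8 = 1.9583; [1+(r/z)²]^(−5/2) = 0.019453.
Δσ_z = 3×206/(2π×4.8²) × 0.019453 = 4.269 × 0.019453 = 0.08304 kPa

Δσ_z ≈ 0.083 kPa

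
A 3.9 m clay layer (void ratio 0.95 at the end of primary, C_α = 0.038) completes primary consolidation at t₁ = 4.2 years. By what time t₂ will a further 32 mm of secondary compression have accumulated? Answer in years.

S_s = C_α·H/(1+e_p)·log₁₀(t₂/t₁) ⇒ log₁₀(t₂/t₁) = S_s·(1+e_p)/(C_α·H).
log₁₀(t₂/t₁) = 0.032 × (1+0.95) / (0.038×3.9) = 0.4211
t₂ = t₁ × 10^0.4211 = 4.2 × 2.637 = 11.07 years

t₂ ≈ 11.1 years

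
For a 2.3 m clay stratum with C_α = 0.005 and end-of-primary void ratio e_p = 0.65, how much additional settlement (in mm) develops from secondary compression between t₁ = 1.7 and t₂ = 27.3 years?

Secondary compression: S_s = C_α·H/(1+e_p)·log₁₀(t₂/t₁)
S_s = 0.005×2.3/(1+0.65)×log₁₀(27.3/1.7)
    = 0.00697 × 1.206 = 0.008403 m

S_s ≈ 8.4 mm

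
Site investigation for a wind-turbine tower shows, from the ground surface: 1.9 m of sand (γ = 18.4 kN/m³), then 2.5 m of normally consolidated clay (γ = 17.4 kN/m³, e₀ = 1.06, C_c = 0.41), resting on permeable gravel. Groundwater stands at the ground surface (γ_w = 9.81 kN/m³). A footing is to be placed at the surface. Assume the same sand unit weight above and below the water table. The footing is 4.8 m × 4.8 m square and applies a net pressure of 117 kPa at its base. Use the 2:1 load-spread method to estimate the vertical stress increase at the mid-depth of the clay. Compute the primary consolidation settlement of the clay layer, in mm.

S_c ≈ 211 mm

Mid-depth of clay below the ground surface: z = 1.9 + 2.5/2 = 3.15 m.
Total vertical stress at mid-clay: σ_v = 18.4×1.9 + 17.4×1.25 = 56.71 kPa.
Pore pressure: u = 9.81×(3.15 − 0) = 30.902 kPa.
Initial effective stress: σ'_0 = σ_v − u = 56.71 − 30.902 = 25.808 kPa.
Stress increase at mid-clay by the 2:1 spreading method:
Δσ = qBL/((B+z)(L+z)) = 117×4.8×4.8/((4.8+3.15)(4.8+3.15)) = 42.651 kPa
Final effective stress: σ'_f = σ'_0 + Δσ = 25.808 + 42.651 = 68.459 kPa.
Normally consolidated clay, so the full stress increment lies on the virgin compression line:
S_c = C_c·H/(1+e₀)·log₁₀(σ'_f/σ'_0) = 0.41×2.5/(1+1.06)×log₁₀(68.459/25.808)
    = 0.49757 × 0.42368 = 0.2108 m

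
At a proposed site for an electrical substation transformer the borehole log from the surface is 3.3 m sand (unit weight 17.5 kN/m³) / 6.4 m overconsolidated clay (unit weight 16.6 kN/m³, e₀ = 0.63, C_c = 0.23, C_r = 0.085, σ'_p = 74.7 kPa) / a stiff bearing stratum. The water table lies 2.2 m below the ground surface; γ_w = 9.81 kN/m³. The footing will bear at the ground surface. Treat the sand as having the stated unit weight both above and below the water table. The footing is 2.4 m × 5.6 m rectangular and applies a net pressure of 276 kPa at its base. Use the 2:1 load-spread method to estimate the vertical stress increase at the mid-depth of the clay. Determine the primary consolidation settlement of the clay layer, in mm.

Mid-depth of clay below the ground surface: z = 3.3 + 6.4/2 = 6.5 m.
Total vertical stress at mid-clay: σ_v = 17.5×3.3 + 16.6×3.2 = 110.87 kPa.
Pore pressure: u = 9.81×(6.5 − 2.2) = 42.183 kPa.
Initial effective stress: σ'_0 = σ_v − u = 110.87 − 42.183 = 68.687 kPa.
Stress increase at mid-clay by the 2:1 spreading method:
Δσ = qBL/((B+z)(L+z)) = 276×2.4×5.6/((2.4+6.5)(5.6+6.5)) = 34.446 kPa
Final effective stress: σ'_f = 68.687 + 34.446 = 103.13 kPa.
σ'_f = 103.13 > σ'_p = 74.7 kPa, so the stress path crosses the preconsolidation pressure — recompression up to σ'_p, then virgin compression beyond:
S_c = H/(1+e₀)·[C_r·log₁₀(σ'_p/σ'_0) + C_c·log₁₀(σ'_f/σ'_p)]
    = 6.4/1.63 × [0.085×log₁₀(74.7/68.687) + 0.23×log₁₀(103.13/74.7)]
    = 3.9264 × [0.0030979 + 0.032215] = 0.1387 m

S_c ≈ 139 mm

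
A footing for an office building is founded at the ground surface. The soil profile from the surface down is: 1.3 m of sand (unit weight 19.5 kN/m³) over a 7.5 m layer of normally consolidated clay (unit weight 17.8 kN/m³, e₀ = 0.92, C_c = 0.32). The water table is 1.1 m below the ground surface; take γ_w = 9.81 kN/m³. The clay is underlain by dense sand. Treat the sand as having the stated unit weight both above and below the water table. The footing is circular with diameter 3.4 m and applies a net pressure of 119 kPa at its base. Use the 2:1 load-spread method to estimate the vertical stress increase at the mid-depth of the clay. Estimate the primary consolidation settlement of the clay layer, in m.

S_c ≈ 0.167 m

Mid-depth of clay below the ground surface: z = 1.3 + 7.5/2 = 5.05 m.
Total vertical stress at mid-clay: σ_v = 19.5×1.3 + 17.8×3.75 = 92.1 kPa.
Pore pressure: u = 9.81×(5.05 − 1.1) = 38.75 kPa.
Initial effective stress: σ'_0 = σ_v − u = 92.1 − 38.75 = 53.35 kPa.
Stress increase at mid-clay by the 2:1 spreading method:
Δσ ≈ qD²/(D+z)² = 119×3.4²/(3.4+5.05)² = 19.266 kPa
Final effective stress: σ'_f = σ'_0 + Δσ = 53.35 + 19.266 = 72.616 kPa.
Normally consolidated clay, so the full stress increment lies on the virgin compression line:
S_c = C_c·H/(1+e₀)·log₁₀(σ'_f/σ'_0) = 0.32×7.5/(1+0.92)×log₁₀(72.616/53.35)
    = 1.25 × 0.1339 = 0.1674 m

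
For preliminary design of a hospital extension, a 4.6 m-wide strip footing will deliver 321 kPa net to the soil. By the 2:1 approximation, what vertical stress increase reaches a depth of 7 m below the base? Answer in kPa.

By the 2:1 method the load spreads at 1 horizontal : 2 vertical, so at depth z the loaded area has grown by z in each plan dimension:
Δσ = qB/(B+z) = 321×4.6/(4.6+7) = 127.29 kPa

Δσ_z ≈ 127 kPa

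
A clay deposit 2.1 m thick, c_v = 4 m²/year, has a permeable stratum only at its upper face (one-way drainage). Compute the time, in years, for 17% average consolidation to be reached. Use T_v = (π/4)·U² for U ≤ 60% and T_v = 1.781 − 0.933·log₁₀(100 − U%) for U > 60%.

t ≈ 0.025 years

Drainage path length: H_d = H = 2.1 m (single drainage).
U ≤ 60%: T_v = (π/4)·U² = (π/4)×0.17² = 0.022698.
t = T_v·H_d²/c_v = 0.022698×2.1²/4 = 0.02502 years.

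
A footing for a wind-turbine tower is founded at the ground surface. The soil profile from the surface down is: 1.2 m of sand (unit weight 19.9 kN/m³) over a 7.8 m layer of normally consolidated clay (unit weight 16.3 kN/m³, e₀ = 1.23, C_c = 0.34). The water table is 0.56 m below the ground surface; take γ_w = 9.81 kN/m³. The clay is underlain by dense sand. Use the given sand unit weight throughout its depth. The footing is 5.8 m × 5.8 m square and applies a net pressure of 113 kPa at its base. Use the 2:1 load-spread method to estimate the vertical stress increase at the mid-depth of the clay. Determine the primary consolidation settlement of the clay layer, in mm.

Mid-depth of clay below the ground surface: z = 1.2 + 7.8/2 = 5.1 m.
Total vertical stress at mid-clay: σ_v = 19.9×1.2 + 16.3×3.9 = 87.45 kPa.
Pore pressure: u = 9.81×(5.1 − 0.56) = 44.537 kPa.
Initial effective stress: σ'_0 = σ_v − u = 87.45 − 44.537 = 42.913 kPa.
Stress increase at mid-clay by the 2:1 spreading method:
Δσ = qBL/((B+z)(L+z)) = 113×5.8×5.8/((5.8+5.1)(5.8+5.1)) = 31.995 kPa
Final effective stress: σ'_f = σ'_0 + Δσ = 42.913 + 31.995 = 74.908 kPa.
Normally consolidated clay, so the full stress increment lies on the virgin compression line:
S_c = C_c·H/(1+e₀)·log₁₀(σ'_f/σ'_0) = 0.34×7.8/(1+1.23)×log₁₀(74.908/42.913)
    = 1.1892 × 0.24194 = 0.2877 m

S_c ≈ 288 mm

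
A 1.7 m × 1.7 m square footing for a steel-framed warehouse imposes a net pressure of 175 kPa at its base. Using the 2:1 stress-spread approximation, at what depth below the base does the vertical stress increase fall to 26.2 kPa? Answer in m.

z ≈ 2.69 m

2:1 spreading — at depth z the loaded area has grown by z in each plan dimension:
qB²/(B+z)² = Δσ_z ⇒ z = B(√(q/Δσ_z) − 1) = 1.7×(√(175/26.2) − 1) = 2.694 m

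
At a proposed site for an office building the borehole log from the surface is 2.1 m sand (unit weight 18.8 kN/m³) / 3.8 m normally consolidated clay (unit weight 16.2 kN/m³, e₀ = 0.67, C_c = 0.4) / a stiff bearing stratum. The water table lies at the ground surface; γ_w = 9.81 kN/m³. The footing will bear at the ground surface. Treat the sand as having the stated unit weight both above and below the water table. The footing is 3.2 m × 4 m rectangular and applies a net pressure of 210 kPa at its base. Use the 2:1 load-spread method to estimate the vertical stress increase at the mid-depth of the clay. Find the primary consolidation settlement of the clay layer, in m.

Mid-depth of clay below the ground surface: z = 2.1 + 3.8/2 = 4 m.
Total vertical stress at mid-clay: σ_v = 18.8×2.1 + 16.2×1.9 = 70.26 kPa.
Pore pressure: u = 9.81×(4 − 0) = 39.24 kPa.
Initial effective stress: σ'_0 = σ_v − u = 70.26 − 39.24 = 31.02 kPa.
Stress increase at mid-clay by the 2:1 spreading method:
Δσ = qBL/((B+z)(L+z)) = 210×3.2×4/((3.2+4)(4+4)) = 46.667 kPa
Final effective stress: σ'_f = σ'_0 + Δσ = 31.02 + 46.667 = 77.687 kPa.
Normally consolidated clay, so the full stress increment lies on the virgin compression line:
S_c = C_c·H/(1+e₀)·log₁₀(σ'_f/σ'_0) = 0.4×3.8/(1+0.67)×log₁₀(77.687/31.02)
    = 0.91018 × 0.39871 = 0.3629 m

S_c ≈ 0.363 m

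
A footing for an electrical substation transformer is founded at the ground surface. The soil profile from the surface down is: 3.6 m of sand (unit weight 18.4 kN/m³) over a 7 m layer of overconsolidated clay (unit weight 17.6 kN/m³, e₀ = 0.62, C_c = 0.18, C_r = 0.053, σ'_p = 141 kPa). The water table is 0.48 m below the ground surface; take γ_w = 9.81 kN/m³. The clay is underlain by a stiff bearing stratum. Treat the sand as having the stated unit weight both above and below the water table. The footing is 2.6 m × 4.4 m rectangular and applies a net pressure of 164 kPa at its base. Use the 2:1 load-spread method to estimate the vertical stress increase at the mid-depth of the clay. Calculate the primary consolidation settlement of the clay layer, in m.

S_c ≈ 0.0236 m

Mid-depth of clay below the ground surface: z = 3.6 + 7/2 = 7.1 m.
Total vertical stress at mid-clay: σ_v = 18.4×3.6 + 17.6×3.5 = 127.84 kPa.
Pore pressure: u = 9.81×(7.1 − 0.48) = 64.942 kPa.
Initial effective stress: σ'_0 = σ_v − u = 127.84 − 64.942 = 62.898 kPa.
Stress increase at mid-clay by the 2:1 spreading method:
Δσ = qBL/((B+z)(L+z)) = 164×2.6×4.4/((2.6+7.1)(4.4+7.1)) = 16.819 kPa
Final effective stress: σ'_f = 62.898 + 16.819 = 79.717 kPa.
σ'_f = 79.717 ≤ σ'_p = 141 kPa, so the clay remains overconsolidated and only the recompression index applies:
S_c = C_r·H/(1+e₀)·log₁₀(σ'_f/σ'_0) = 0.053×7/1.62×log₁₀(79.717/62.898)
    = 0.22901 × 0.10291 = 0.02357 m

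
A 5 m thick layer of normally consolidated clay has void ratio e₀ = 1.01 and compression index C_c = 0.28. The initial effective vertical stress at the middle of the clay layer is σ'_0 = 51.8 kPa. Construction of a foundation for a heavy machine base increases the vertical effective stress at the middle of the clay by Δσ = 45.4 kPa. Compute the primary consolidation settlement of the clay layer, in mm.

S_c ≈ 190 mm

Final effective stress: σ'_f = σ'_0 + Δσ = 51.8 + 45.4 = 97.2 kPa.
Normally consolidated clay, so the full stress increment lies on the virgin compression line:
S_c = C_c·H/(1+e₀)·log₁₀(σ'_f/σ'_0) = 0.28×5/(1+1.01)×log₁₀(97.2/51.8)
    = 0.69652 × 0.27334 = 0.1904 m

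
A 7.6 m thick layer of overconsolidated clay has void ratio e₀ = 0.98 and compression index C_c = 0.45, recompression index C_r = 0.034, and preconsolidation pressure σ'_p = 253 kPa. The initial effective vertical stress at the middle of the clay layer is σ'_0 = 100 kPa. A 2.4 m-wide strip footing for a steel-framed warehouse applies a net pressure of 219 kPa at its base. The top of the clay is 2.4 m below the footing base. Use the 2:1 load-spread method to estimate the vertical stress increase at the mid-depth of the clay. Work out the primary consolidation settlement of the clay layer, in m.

S_c ≈ 0.027 m

Mid-depth of clay below the footing base: z = 2.4 + 7.6/2 = 6.2 m.
Stress increase at mid-clay by the 2:1 spreading method:
Δσ = qB/(B+z) = 219×2.4/(2.4+6.2) = 61.116 kPa
Final effective stress: σ'_f = 100 + 61.116 = 161.12 kPa.
σ'_f = 161.12 ≤ σ'_p = 253 kPa, so the clay remains overconsolidated and only the recompression index applies:
S_c = C_r·H/(1+e₀)·log₁₀(σ'_f/σ'_0) = 0.034×7.6/1.98×log₁₀(161.12/100)
    = 0.13051 × 0.20715 = 0.02703 m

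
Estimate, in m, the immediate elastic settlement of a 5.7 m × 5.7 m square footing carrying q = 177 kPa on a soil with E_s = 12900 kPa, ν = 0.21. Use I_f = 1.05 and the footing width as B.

S_e ≈ 0.0785 m

Immediate (elastic) settlement: S_e = q·B·(1−ν²)/E_s · I_f.
S_e = 177 × 5.7 × (1 − 0.21²) / 12900 × 1.05
    = 177 × 5.7 × 0.9559 / 12900 × 1.05
    = 0.0785 m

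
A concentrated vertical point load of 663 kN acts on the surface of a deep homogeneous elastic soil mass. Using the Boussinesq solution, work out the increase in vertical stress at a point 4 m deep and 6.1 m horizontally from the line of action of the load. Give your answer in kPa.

Δσ_z ≈ 0.981 kPa

Boussinesq vertical stress below a point load on an elastic half-space:
Δσ_z = 3P/(2πz²) · [1 + (r/z)²]^(−5/2)
r/z = 6.1/4 = 1.525; [1+(r/z)²]^(−5/2) = 0.049581.
Δσ_z = 3×663/(2π×4²) × 0.049581 = 19.785 × 0.049581 = 0.981 kPa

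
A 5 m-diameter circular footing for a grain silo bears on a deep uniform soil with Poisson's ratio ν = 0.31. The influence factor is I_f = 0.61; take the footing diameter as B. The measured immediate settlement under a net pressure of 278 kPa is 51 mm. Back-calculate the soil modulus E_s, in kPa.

S_e = q·B·(1−ν²)/E_s · I_f  ⇒  E_s = q·B·(1−ν²)·I_f / S_e.
E_s = 278 × 5 × 0.9039 × 0.61 / 0.051 = 15030 kPa

E_s ≈ 15000 kPa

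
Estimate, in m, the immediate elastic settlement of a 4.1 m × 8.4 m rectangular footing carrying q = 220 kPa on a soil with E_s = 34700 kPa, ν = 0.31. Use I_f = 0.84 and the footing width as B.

S_e ≈ 0.0197 m

Immediate (elastic) settlement: S_e = q·B·(1−ν²)/E_s · I_f.
S_e = 220 × 4.1 × (1 − 0.31²) / 34700 × 0.84
    = 220 × 4.1 × 0.9039 / 34700 × 0.84
    = 0.01974 m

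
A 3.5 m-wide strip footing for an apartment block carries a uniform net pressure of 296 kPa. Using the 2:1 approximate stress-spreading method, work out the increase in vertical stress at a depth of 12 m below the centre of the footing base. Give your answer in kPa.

Δσ_z ≈ 66.8 kPa

By the 2:1 method the load spreads at 1 horizontal : 2 vertical, so at depth z the loaded area has grown by z in each plan dimension:
Δσ = qB/(B+z) = 296×3.5/(3.5+12) = 66.839 kPa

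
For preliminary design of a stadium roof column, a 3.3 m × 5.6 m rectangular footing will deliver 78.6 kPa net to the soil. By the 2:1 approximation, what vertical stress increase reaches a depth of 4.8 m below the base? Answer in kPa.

Δσ_z ≈ 17.2 kPa

By the 2:1 method the load spreads at 1 horizontal : 2 vertical, so at depth z the loaded area has grown by z in each plan dimension:
Δσ = qBL/((B+z)(L+z)) = 78.6×3.3×5.6/((3.3+4.8)(5.6+4.8)) = 17.243 kPa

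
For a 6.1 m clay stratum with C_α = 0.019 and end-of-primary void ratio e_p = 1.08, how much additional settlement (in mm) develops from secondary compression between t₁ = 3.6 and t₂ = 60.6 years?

Secondary compression: S_s = C_α·H/(1+e_p)·log₁₀(t₂/t₁)
S_s = 0.019×6.1/(1+1.08)×log₁₀(60.6/3.6)
    = 0.05572 × 1.226 = 0.06832 m

S_s ≈ 68.3 mm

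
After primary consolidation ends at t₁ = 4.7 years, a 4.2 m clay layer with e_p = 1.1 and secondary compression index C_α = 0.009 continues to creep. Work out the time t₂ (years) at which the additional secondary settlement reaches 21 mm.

S_s = C_α·H/(1+e_p)·log₁₀(t₂/t₁) ⇒ log₁₀(t₂/t₁) = S_s·(1+e_p)/(C_α·H).
log₁₀(t₂/t₁) = 0.021 × (1+1.1) / (0.009×4.2) = 1.167
t₂ = t₁ × 10^1.167 = 4.7 × 14.68 = 68.99 years

t₂ ≈ 69 years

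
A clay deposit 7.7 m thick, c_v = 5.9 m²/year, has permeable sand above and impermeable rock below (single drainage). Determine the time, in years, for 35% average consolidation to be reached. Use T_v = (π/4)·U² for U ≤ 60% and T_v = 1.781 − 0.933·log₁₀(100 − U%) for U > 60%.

Drainage path length: H_d = H = 7.7 m (single drainage).
U ≤ 60%: T_v = (π/4)·U² = (π/4)×0.35² = 0.096211.
t = T_v·H_d²/c_v = 0.096211×7.7²/5.9 = 0.9668 years.

t ≈ 0.967 years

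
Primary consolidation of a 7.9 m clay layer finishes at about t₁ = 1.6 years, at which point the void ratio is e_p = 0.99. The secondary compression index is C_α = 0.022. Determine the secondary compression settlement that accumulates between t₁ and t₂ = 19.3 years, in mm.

S_s ≈ 94.4 mm

Secondary compression: S_s = C_α·H/(1+e_p)·log₁₀(t₂/t₁)
S_s = 0.022×7.9/(1+0.99)×log₁₀(19.3/1.6)
    = 0.08734 × 1.081 = 0.09445 m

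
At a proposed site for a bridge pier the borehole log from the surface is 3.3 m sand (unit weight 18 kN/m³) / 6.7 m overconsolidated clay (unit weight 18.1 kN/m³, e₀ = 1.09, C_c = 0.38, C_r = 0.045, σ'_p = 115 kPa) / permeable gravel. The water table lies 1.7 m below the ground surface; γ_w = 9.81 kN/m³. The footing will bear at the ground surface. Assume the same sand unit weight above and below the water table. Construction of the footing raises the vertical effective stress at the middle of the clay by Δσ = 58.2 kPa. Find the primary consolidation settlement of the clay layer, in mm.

Mid-depth of clay below the ground surface: z = 3.3 + 6.7/2 = 6.65 m.
Total vertical stress at mid-clay: σ_v = 18×3.3 + 18.1×3.35 = 120.03 kPa.
Pore pressure: u = 9.81×(6.65 − 1.7) = 48.56 kPa.
Initial effective stress: σ'_0 = σ_v − u = 120.03 − 48.56 = 71.47 kPa.
Final effective stress: σ'_f = 71.47 + 58.2 = 129.67 kPa.
σ'_f = 129.67 > σ'_p = 115 kPa, so the stress path crosses the preconsolidation pressure — recompression up to σ'_p, then virgin compression beyond:
S_c = H/(1+e₀)·[C_r·log₁₀(σ'_p/σ'_0) + C_c·log₁₀(σ'_f/σ'_p)]
    = 6.7/2.09 × [0.045×log₁₀(115/71.47) + 0.38×log₁₀(129.67/115)]
    = 3.2057 × [0.0092958 + 0.019814] = 0.09332 m

S_c ≈ 93.3 mm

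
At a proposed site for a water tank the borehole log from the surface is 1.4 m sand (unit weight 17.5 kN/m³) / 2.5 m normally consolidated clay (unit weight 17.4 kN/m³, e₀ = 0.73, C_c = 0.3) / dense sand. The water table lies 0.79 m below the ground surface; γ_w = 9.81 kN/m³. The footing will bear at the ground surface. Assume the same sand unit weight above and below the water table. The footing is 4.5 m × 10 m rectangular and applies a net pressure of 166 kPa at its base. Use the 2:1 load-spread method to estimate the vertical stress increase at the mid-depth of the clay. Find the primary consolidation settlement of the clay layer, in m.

Mid-depth of clay below the ground surface: z = 1.4 + 2.5/2 = 2.65 m.
Total vertical stress at mid-clay: σ_v = 17.5×1.4 + 17.4×1.25 = 46.25 kPa.
Pore pressure: u = 9.81×(2.65 − 0.79) = 18.247 kPa.
Initial effective stress: σ'_0 = σ_v − u = 46.25 − 18.247 = 28.003 kPa.
Stress increase at mid-clay by the 2:1 spreading method:
Δσ = qBL/((B+z)(L+z)) = 166×4.5×10/((4.5+2.65)(10+2.65)) = 82.589 kPa
Final effective stress: σ'_f = σ'_0 + Δσ = 28.003 + 82.589 = 110.59 kPa.
Normally consolidated clay, so the full stress increment lies on the virgin compression line:
S_c = C_c·H/(1+e₀)·log₁₀(σ'_f/σ'_0) = 0.3×2.5/(1+0.73)×log₁₀(110.59/28.003)
    = 0.43353 × 0.59651 = 0.2586 m

S_c ≈ 0.259 m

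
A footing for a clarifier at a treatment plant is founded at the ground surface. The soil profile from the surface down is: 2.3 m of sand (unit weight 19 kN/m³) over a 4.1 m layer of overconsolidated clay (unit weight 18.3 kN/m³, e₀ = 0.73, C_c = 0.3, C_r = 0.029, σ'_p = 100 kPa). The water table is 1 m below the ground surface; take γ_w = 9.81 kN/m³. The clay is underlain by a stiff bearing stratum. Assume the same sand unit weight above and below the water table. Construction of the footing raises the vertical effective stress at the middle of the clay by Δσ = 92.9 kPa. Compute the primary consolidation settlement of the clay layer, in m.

Mid-depth of clay below the ground surface: z = 2.3 + 4.1/2 = 4.35 m.
Total vertical stress at mid-clay: σ_v = 19×2.3 + 18.3×2.05 = 81.215 kPa.
Pore pressure: u = 9.81×(4.35 − 1) = 32.864 kPa.
Initial effective stress: σ'_0 = σ_v − u = 81.215 − 32.864 = 48.351 kPa.
Final effective stress: σ'_f = 48.351 + 92.9 = 141.25 kPa.
σ'_f = 141.25 > σ'_p = 100 kPa, so the stress path crosses the preconsolidation pressure — recompression up to σ'_p, then virgin compression beyond:
S_c = H/(1+e₀)·[C_r·log₁₀(σ'_p/σ'_0) + C_c·log₁₀(σ'_f/σ'_p)]
    = 4.1/1.73 × [0.029×log₁₀(100/48.351) + 0.3×log₁₀(141.25/100)]
    = 2.3699 × [0.0091522 + 0.044997] = 0.1283 m

S_c ≈ 0.128 m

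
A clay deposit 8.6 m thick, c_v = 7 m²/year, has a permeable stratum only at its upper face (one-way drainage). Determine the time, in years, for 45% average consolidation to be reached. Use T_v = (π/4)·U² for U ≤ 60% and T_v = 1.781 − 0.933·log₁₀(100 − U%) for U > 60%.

t ≈ 1.68 years

Drainage path length: H_d = H = 8.6 m (single drainage).
U ≤ 60%: T_v = (π/4)·U² = (π/4)×0.45² = 0.15904.
t = T_v·H_d²/c_v = 0.15904×8.6²/7 = 1.68 years.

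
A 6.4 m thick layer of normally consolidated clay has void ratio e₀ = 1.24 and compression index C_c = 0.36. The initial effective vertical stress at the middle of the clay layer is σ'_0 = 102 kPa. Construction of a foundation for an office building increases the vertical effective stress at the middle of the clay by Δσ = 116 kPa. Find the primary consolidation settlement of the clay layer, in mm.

Final effective stress: σ'_f = σ'_0 + Δσ = 102 + 116 = 218 kPa.
Normally consolidated clay, so the full stress increment lies on the virgin compression line:
S_c = C_c·H/(1+e₀)·log₁₀(σ'_f/σ'_0) = 0.36×6.4/(1+1.24)×log₁₀(218/102)
    = 1.0286 × 0.32986 = 0.3393 m

S_c ≈ 339 mm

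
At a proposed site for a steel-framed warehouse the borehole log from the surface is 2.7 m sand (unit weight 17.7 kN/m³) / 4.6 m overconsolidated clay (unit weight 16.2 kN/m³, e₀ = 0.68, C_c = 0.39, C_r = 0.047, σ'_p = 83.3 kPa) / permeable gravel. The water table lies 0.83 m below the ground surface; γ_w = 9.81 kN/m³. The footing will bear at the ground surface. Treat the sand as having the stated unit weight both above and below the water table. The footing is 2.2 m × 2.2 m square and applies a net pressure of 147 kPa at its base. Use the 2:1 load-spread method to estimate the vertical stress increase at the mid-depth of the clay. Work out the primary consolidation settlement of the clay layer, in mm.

Mid-depth of clay below the ground surface: z = 2.7 + 4.6/2 = 5 m.
Total vertical stress at mid-clay: σ_v = 17.7×2.7 + 16.2×2.3 = 85.05 kPa.
Pore pressure: u = 9.81×(5 − 0.83) = 40.908 kPa.
Initial effective stress: σ'_0 = σ_v − u = 85.05 − 40.908 = 44.142 kPa.
Stress increase at mid-clay by the 2:1 spreading method:
Δσ = qBL/((B+z)(L+z)) = 147×2.2×2.2/((2.2+5)(2.2+5)) = 13.725 kPa
Final effective stress: σ'_f = 44.142 + 13.725 = 57.867 kPa.
σ'_f = 57.867 ≤ σ'_p = 83.3 kPa, so the clay remains overconsolidated and only the recompression index applies:
S_c = C_r·H/(1+e₀)·log₁₀(σ'_f/σ'_0) = 0.047×4.6/1.68×log₁₀(57.867/44.142)
    = 0.12869 × 0.11758 = 0.01513 m

S_c ≈ 15.1 mm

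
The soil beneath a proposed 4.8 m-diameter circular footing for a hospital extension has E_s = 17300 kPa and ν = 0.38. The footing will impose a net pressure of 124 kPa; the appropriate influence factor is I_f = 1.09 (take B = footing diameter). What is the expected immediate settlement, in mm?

Immediate (elastic) settlement: S_e = q·B·(1−ν²)/E_s · I_f.
S_e = 124 × 4.8 × (1 − 0.38²) / 17300 × 1.09
    = 124 × 4.8 × 0.8556 / 17300 × 1.09
    = 0.03209 m = 32.09 mm

S_e ≈ 32.1 mm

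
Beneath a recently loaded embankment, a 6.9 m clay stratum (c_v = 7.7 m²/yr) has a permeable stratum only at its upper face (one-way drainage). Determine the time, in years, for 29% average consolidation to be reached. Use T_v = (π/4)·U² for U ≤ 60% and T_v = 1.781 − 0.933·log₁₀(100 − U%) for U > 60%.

Drainage path length: H_d = H = 6.9 m (single drainage).
U ≤ 60%: T_v = (π/4)·U² = (π/4)×0.29² = 0.066052.
t = T_v·H_d²/c_v = 0.066052×6.9²/7.7 = 0.4084 years.

t ≈ 0.408 years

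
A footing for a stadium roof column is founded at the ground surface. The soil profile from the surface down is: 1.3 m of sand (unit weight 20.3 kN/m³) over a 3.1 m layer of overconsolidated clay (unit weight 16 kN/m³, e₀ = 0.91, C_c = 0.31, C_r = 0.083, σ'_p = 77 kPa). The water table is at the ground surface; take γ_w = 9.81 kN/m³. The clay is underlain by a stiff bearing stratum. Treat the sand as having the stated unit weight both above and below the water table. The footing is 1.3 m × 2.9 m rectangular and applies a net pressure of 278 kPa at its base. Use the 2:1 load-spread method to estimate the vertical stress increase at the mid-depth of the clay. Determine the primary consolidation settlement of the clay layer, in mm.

S_c ≈ 62.1 mm

Mid-depth of clay below the ground surface: z = 1.3 + 3.1/2 = 2.85 m.
Total vertical stress at mid-clay: σ_v = 20.3×1.3 + 16×1.55 = 51.19 kPa.
Pore pressure: u = 9.81×(2.85 − 0) = 27.959 kPa.
Initial effective stress: σ'_0 = σ_v − u = 51.19 − 27.959 = 23.231 kPa.
Stress increase at mid-clay by the 2:1 spreading method:
Δσ = qBL/((B+z)(L+z)) = 278×1.3×2.9/((1.3+2.85)(2.9+2.85)) = 43.921 kPa
Final effective stress: σ'_f = 23.231 + 43.921 = 67.152 kPa.
σ'_f = 67.152 ≤ σ'_p = 77 kPa, so the clay remains overconsolidated and only the recompression index applies:
S_c = C_r·H/(1+e₀)·log₁₀(σ'_f/σ'_0) = 0.083×3.1/1.91×log₁₀(67.152/23.231)
    = 0.13471 × 0.46099 = 0.0621 m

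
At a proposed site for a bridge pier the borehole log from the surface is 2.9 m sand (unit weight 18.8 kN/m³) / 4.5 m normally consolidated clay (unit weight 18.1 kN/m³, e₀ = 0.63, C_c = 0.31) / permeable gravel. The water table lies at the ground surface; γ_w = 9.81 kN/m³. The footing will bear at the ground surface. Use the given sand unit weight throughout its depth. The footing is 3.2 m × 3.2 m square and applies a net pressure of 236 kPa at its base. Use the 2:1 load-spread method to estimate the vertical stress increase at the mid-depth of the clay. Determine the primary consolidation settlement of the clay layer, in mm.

S_c ≈ 213 mm

Mid-depth of clay below the ground surface: z = 2.9 + 4.5/2 = 5.15 m.
Total vertical stress at mid-clay: σ_v = 18.8×2.9 + 18.1×2.25 = 95.245 kPa.
Pore pressure: u = 9.81×(5.15 − 0) = 50.522 kPa.
Initial effective stress: σ'_0 = σ_v − u = 95.245 − 50.522 = 44.723 kPa.
Stress increase at mid-clay by the 2:1 spreading method:
Δσ = qBL/((B+z)(L+z)) = 236×3.2×3.2/((3.2+5.15)(3.2+5.15)) = 34.661 kPa
Final effective stress: σ'_f = σ'_0 + Δσ = 44.723 + 34.661 = 79.384 kPa.
Normally consolidated clay, so the full stress increment lies on the virgin compression line:
S_c = C_c·H/(1+e₀)·log₁₀(σ'_f/σ'_0) = 0.31×4.5/(1+0.63)×log₁₀(79.384/44.723)
    = 0.85583 × 0.2492 = 0.2133 m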